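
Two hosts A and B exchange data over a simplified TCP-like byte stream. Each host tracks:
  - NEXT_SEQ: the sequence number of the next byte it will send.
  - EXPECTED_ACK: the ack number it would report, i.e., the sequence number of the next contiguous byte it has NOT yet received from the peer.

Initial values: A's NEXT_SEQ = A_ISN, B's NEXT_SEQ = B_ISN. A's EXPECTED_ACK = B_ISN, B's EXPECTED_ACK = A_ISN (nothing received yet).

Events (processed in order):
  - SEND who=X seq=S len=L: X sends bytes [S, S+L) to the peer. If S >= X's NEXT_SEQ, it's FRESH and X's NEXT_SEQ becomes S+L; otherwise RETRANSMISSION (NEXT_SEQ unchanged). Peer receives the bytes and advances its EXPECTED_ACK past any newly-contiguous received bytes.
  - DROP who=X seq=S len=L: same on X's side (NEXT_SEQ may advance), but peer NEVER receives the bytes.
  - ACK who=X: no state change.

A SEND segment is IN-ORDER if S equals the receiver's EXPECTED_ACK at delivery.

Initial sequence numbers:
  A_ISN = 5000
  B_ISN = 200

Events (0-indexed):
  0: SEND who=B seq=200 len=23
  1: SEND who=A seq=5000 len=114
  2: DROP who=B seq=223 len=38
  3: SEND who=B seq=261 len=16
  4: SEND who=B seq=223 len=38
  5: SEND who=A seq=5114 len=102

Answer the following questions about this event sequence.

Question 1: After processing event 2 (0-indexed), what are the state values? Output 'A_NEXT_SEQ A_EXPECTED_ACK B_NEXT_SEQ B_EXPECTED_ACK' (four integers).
After event 0: A_seq=5000 A_ack=223 B_seq=223 B_ack=5000
After event 1: A_seq=5114 A_ack=223 B_seq=223 B_ack=5114
After event 2: A_seq=5114 A_ack=223 B_seq=261 B_ack=5114

5114 223 261 5114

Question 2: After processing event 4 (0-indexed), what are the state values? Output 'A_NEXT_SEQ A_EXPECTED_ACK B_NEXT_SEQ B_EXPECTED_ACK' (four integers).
After event 0: A_seq=5000 A_ack=223 B_seq=223 B_ack=5000
After event 1: A_seq=5114 A_ack=223 B_seq=223 B_ack=5114
After event 2: A_seq=5114 A_ack=223 B_seq=261 B_ack=5114
After event 3: A_seq=5114 A_ack=223 B_seq=277 B_ack=5114
After event 4: A_seq=5114 A_ack=277 B_seq=277 B_ack=5114

5114 277 277 5114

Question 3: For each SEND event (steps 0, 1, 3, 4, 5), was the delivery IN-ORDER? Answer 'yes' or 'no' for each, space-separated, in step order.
Step 0: SEND seq=200 -> in-order
Step 1: SEND seq=5000 -> in-order
Step 3: SEND seq=261 -> out-of-order
Step 4: SEND seq=223 -> in-order
Step 5: SEND seq=5114 -> in-order

Answer: yes yes no yes yes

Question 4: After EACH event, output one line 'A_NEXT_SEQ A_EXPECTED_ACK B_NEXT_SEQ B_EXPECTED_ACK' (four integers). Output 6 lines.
5000 223 223 5000
5114 223 223 5114
5114 223 261 5114
5114 223 277 5114
5114 277 277 5114
5216 277 277 5216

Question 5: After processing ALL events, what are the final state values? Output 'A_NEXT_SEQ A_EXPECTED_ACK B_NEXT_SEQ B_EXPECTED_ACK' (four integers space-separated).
Answer: 5216 277 277 5216

Derivation:
After event 0: A_seq=5000 A_ack=223 B_seq=223 B_ack=5000
After event 1: A_seq=5114 A_ack=223 B_seq=223 B_ack=5114
After event 2: A_seq=5114 A_ack=223 B_seq=261 B_ack=5114
After event 3: A_seq=5114 A_ack=223 B_seq=277 B_ack=5114
After event 4: A_seq=5114 A_ack=277 B_seq=277 B_ack=5114
After event 5: A_seq=5216 A_ack=277 B_seq=277 B_ack=5216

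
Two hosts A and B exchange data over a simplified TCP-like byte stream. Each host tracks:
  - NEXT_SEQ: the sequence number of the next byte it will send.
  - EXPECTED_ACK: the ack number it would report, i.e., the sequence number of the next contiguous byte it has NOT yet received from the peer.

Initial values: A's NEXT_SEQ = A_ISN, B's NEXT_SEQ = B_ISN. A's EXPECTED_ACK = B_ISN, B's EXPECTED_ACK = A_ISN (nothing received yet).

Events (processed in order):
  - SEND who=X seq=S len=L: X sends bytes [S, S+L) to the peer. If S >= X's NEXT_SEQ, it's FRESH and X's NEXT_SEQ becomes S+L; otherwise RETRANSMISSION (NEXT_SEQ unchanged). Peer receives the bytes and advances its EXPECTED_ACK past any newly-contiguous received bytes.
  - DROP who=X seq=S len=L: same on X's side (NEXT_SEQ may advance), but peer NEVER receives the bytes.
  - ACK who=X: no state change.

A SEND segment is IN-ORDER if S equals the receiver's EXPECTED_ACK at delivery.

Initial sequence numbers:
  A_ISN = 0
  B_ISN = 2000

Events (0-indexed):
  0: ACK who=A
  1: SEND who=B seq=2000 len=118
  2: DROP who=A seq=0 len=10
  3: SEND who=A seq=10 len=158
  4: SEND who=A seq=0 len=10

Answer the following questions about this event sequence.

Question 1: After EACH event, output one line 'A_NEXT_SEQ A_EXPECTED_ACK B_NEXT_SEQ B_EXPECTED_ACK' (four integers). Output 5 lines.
0 2000 2000 0
0 2118 2118 0
10 2118 2118 0
168 2118 2118 0
168 2118 2118 168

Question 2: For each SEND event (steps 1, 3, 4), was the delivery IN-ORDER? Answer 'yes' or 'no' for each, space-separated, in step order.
Answer: yes no yes

Derivation:
Step 1: SEND seq=2000 -> in-order
Step 3: SEND seq=10 -> out-of-order
Step 4: SEND seq=0 -> in-order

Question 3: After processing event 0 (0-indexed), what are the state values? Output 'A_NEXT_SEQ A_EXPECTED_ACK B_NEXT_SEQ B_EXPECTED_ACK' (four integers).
After event 0: A_seq=0 A_ack=2000 B_seq=2000 B_ack=0

0 2000 2000 0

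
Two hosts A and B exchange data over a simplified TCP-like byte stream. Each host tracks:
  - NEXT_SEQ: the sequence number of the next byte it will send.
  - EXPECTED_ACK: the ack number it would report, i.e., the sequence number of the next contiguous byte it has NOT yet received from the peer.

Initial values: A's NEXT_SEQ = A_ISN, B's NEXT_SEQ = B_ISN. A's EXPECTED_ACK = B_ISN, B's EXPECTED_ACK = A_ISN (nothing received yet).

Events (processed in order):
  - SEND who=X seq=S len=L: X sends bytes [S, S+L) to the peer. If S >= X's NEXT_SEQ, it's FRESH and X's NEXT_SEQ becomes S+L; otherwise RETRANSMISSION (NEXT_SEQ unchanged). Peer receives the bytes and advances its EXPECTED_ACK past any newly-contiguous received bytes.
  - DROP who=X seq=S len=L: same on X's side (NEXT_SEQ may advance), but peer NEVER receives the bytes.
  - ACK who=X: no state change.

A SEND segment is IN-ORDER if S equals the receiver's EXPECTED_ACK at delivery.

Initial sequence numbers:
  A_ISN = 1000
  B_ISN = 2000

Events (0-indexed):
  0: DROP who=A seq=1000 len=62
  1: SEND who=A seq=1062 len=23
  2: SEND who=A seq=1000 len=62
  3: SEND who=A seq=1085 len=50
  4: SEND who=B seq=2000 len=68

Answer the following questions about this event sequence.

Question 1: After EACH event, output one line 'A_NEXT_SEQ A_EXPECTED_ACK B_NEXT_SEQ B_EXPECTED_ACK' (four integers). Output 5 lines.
1062 2000 2000 1000
1085 2000 2000 1000
1085 2000 2000 1085
1135 2000 2000 1135
1135 2068 2068 1135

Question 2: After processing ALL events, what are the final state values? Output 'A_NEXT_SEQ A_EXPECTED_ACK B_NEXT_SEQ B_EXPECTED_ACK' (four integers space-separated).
Answer: 1135 2068 2068 1135

Derivation:
After event 0: A_seq=1062 A_ack=2000 B_seq=2000 B_ack=1000
After event 1: A_seq=1085 A_ack=2000 B_seq=2000 B_ack=1000
After event 2: A_seq=1085 A_ack=2000 B_seq=2000 B_ack=1085
After event 3: A_seq=1135 A_ack=2000 B_seq=2000 B_ack=1135
After event 4: A_seq=1135 A_ack=2068 B_seq=2068 B_ack=1135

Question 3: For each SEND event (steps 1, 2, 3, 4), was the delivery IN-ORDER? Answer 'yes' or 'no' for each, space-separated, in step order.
Answer: no yes yes yes

Derivation:
Step 1: SEND seq=1062 -> out-of-order
Step 2: SEND seq=1000 -> in-order
Step 3: SEND seq=1085 -> in-order
Step 4: SEND seq=2000 -> in-order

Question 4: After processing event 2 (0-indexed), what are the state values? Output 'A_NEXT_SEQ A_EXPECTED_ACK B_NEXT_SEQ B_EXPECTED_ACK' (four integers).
After event 0: A_seq=1062 A_ack=2000 B_seq=2000 B_ack=1000
After event 1: A_seq=1085 A_ack=2000 B_seq=2000 B_ack=1000
After event 2: A_seq=1085 A_ack=2000 B_seq=2000 B_ack=1085

1085 2000 2000 1085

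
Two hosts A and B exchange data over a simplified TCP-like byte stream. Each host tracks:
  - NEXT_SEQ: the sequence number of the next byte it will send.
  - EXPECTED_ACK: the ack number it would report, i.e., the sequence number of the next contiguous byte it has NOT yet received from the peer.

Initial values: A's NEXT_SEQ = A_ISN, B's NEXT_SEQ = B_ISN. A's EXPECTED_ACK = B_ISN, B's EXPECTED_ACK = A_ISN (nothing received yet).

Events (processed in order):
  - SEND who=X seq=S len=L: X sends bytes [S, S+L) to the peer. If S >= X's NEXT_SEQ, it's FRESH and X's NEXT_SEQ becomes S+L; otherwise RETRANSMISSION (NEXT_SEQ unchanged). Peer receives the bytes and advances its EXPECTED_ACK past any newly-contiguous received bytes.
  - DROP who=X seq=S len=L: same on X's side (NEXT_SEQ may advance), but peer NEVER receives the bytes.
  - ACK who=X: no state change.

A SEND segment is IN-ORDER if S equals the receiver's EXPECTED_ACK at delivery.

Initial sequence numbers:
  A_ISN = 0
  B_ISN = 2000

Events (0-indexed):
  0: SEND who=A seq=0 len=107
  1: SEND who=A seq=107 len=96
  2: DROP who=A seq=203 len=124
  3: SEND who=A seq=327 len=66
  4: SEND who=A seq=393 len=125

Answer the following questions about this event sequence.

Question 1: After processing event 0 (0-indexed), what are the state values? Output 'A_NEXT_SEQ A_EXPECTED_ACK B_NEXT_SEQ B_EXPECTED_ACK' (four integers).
After event 0: A_seq=107 A_ack=2000 B_seq=2000 B_ack=107

107 2000 2000 107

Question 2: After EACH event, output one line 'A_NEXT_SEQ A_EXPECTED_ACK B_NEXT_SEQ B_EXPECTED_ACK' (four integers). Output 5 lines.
107 2000 2000 107
203 2000 2000 203
327 2000 2000 203
393 2000 2000 203
518 2000 2000 203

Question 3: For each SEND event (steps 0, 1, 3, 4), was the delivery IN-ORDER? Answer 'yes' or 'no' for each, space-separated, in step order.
Answer: yes yes no no

Derivation:
Step 0: SEND seq=0 -> in-order
Step 1: SEND seq=107 -> in-order
Step 3: SEND seq=327 -> out-of-order
Step 4: SEND seq=393 -> out-of-order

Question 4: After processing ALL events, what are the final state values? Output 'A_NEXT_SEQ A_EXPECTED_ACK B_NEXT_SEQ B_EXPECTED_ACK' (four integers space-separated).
After event 0: A_seq=107 A_ack=2000 B_seq=2000 B_ack=107
After event 1: A_seq=203 A_ack=2000 B_seq=2000 B_ack=203
After event 2: A_seq=327 A_ack=2000 B_seq=2000 B_ack=203
After event 3: A_seq=393 A_ack=2000 B_seq=2000 B_ack=203
After event 4: A_seq=518 A_ack=2000 B_seq=2000 B_ack=203

Answer: 518 2000 2000 203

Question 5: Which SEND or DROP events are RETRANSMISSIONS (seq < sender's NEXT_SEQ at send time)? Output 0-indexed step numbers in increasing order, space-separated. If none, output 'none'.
Answer: none

Derivation:
Step 0: SEND seq=0 -> fresh
Step 1: SEND seq=107 -> fresh
Step 2: DROP seq=203 -> fresh
Step 3: SEND seq=327 -> fresh
Step 4: SEND seq=393 -> fresh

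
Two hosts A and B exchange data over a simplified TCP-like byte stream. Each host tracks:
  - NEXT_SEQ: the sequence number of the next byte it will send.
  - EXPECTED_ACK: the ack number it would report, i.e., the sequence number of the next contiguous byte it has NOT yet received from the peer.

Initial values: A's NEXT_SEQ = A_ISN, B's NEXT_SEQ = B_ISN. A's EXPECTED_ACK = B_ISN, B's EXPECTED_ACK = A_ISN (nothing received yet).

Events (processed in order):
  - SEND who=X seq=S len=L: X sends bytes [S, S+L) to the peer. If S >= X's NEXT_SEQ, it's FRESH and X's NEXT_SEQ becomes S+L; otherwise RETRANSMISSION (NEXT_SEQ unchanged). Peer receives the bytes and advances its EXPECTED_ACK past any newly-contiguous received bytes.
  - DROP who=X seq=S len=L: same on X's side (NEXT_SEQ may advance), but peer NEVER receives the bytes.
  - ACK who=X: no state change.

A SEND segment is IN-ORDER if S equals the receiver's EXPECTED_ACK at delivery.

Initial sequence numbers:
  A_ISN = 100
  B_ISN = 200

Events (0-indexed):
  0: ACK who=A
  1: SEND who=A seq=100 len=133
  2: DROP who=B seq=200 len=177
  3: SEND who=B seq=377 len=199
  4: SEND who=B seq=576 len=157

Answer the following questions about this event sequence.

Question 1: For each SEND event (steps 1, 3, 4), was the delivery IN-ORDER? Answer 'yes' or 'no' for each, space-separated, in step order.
Step 1: SEND seq=100 -> in-order
Step 3: SEND seq=377 -> out-of-order
Step 4: SEND seq=576 -> out-of-order

Answer: yes no no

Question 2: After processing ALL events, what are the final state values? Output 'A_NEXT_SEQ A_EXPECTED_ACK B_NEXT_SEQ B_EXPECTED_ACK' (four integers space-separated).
Answer: 233 200 733 233

Derivation:
After event 0: A_seq=100 A_ack=200 B_seq=200 B_ack=100
After event 1: A_seq=233 A_ack=200 B_seq=200 B_ack=233
After event 2: A_seq=233 A_ack=200 B_seq=377 B_ack=233
After event 3: A_seq=233 A_ack=200 B_seq=576 B_ack=233
After event 4: A_seq=233 A_ack=200 B_seq=733 B_ack=233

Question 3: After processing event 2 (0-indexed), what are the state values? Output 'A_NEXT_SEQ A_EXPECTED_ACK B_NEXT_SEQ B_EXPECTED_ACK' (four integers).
After event 0: A_seq=100 A_ack=200 B_seq=200 B_ack=100
After event 1: A_seq=233 A_ack=200 B_seq=200 B_ack=233
After event 2: A_seq=233 A_ack=200 B_seq=377 B_ack=233

233 200 377 233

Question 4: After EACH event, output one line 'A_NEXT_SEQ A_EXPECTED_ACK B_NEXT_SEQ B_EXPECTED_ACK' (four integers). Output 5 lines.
100 200 200 100
233 200 200 233
233 200 377 233
233 200 576 233
233 200 733 233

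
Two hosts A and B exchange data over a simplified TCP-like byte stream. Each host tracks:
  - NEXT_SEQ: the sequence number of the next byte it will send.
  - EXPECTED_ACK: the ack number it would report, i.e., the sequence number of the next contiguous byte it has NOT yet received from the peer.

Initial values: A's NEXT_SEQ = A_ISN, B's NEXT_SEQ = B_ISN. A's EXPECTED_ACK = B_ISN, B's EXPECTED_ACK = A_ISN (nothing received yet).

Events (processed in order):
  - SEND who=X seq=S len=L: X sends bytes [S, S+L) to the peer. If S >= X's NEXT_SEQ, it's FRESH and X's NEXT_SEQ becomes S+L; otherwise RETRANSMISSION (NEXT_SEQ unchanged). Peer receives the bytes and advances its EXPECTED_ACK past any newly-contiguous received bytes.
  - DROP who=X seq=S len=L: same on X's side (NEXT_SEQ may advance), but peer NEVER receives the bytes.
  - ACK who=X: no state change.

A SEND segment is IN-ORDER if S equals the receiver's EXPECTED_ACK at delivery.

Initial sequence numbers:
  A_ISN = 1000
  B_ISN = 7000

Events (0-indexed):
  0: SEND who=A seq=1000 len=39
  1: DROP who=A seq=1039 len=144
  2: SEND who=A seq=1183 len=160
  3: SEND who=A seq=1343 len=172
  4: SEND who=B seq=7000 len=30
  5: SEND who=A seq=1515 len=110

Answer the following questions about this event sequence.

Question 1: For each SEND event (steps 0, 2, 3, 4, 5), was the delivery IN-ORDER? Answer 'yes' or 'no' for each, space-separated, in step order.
Step 0: SEND seq=1000 -> in-order
Step 2: SEND seq=1183 -> out-of-order
Step 3: SEND seq=1343 -> out-of-order
Step 4: SEND seq=7000 -> in-order
Step 5: SEND seq=1515 -> out-of-order

Answer: yes no no yes no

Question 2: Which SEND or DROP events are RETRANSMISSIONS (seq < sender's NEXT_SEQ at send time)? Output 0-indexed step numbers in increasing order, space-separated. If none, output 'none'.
Answer: none

Derivation:
Step 0: SEND seq=1000 -> fresh
Step 1: DROP seq=1039 -> fresh
Step 2: SEND seq=1183 -> fresh
Step 3: SEND seq=1343 -> fresh
Step 4: SEND seq=7000 -> fresh
Step 5: SEND seq=1515 -> fresh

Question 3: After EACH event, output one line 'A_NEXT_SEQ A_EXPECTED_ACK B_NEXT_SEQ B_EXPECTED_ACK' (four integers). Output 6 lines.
1039 7000 7000 1039
1183 7000 7000 1039
1343 7000 7000 1039
1515 7000 7000 1039
1515 7030 7030 1039
1625 7030 7030 1039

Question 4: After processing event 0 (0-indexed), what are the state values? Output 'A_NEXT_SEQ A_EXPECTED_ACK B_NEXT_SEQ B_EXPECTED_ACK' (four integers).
After event 0: A_seq=1039 A_ack=7000 B_seq=7000 B_ack=1039

1039 7000 7000 1039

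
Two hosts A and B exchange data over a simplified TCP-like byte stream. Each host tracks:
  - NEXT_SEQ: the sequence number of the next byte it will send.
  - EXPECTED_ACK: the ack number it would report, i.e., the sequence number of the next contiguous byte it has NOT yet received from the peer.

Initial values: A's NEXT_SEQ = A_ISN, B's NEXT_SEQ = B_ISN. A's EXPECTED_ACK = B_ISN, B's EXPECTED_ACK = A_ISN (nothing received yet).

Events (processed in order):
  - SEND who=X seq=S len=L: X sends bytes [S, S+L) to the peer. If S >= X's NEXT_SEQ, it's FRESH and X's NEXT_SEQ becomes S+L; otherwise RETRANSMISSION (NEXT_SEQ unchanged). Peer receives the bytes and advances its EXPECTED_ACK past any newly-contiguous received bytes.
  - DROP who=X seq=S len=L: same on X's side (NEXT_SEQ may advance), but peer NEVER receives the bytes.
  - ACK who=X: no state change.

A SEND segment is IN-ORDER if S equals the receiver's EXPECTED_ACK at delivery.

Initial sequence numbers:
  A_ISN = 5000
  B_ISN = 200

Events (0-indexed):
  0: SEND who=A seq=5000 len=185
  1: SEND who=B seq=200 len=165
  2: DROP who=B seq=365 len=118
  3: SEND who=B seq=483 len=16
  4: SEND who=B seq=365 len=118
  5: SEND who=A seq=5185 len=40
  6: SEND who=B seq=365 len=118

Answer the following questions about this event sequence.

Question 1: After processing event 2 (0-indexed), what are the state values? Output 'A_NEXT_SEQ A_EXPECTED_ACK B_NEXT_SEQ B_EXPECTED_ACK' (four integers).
After event 0: A_seq=5185 A_ack=200 B_seq=200 B_ack=5185
After event 1: A_seq=5185 A_ack=365 B_seq=365 B_ack=5185
After event 2: A_seq=5185 A_ack=365 B_seq=483 B_ack=5185

5185 365 483 5185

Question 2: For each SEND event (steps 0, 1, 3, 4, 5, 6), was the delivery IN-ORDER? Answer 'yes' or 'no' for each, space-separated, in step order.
Step 0: SEND seq=5000 -> in-order
Step 1: SEND seq=200 -> in-order
Step 3: SEND seq=483 -> out-of-order
Step 4: SEND seq=365 -> in-order
Step 5: SEND seq=5185 -> in-order
Step 6: SEND seq=365 -> out-of-order

Answer: yes yes no yes yes no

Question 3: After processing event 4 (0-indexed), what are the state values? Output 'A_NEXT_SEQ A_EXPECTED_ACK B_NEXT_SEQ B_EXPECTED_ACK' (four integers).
After event 0: A_seq=5185 A_ack=200 B_seq=200 B_ack=5185
After event 1: A_seq=5185 A_ack=365 B_seq=365 B_ack=5185
After event 2: A_seq=5185 A_ack=365 B_seq=483 B_ack=5185
After event 3: A_seq=5185 A_ack=365 B_seq=499 B_ack=5185
After event 4: A_seq=5185 A_ack=499 B_seq=499 B_ack=5185

5185 499 499 5185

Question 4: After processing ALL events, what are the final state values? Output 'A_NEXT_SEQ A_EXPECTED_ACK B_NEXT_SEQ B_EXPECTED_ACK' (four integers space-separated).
After event 0: A_seq=5185 A_ack=200 B_seq=200 B_ack=5185
After event 1: A_seq=5185 A_ack=365 B_seq=365 B_ack=5185
After event 2: A_seq=5185 A_ack=365 B_seq=483 B_ack=5185
After event 3: A_seq=5185 A_ack=365 B_seq=499 B_ack=5185
After event 4: A_seq=5185 A_ack=499 B_seq=499 B_ack=5185
After event 5: A_seq=5225 A_ack=499 B_seq=499 B_ack=5225
After event 6: A_seq=5225 A_ack=499 B_seq=499 B_ack=5225

Answer: 5225 499 499 5225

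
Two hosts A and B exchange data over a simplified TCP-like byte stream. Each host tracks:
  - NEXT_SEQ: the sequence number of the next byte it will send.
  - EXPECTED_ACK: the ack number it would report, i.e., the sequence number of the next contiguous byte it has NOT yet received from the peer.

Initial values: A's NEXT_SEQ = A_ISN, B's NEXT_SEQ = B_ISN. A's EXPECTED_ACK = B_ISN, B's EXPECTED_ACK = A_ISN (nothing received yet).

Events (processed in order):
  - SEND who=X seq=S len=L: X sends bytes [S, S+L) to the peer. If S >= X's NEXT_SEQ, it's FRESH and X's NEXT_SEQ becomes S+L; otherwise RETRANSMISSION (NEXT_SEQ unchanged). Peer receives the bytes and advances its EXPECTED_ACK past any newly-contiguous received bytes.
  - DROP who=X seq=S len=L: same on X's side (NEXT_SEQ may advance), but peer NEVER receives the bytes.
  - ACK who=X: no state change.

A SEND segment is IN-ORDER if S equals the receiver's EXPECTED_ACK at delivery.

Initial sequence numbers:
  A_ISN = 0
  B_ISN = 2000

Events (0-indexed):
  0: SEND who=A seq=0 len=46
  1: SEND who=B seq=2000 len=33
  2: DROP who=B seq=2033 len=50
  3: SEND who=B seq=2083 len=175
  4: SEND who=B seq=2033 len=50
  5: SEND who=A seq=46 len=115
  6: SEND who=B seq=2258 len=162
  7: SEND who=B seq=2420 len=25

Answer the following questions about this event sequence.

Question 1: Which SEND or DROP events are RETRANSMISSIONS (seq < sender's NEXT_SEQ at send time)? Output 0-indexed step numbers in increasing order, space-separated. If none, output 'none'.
Step 0: SEND seq=0 -> fresh
Step 1: SEND seq=2000 -> fresh
Step 2: DROP seq=2033 -> fresh
Step 3: SEND seq=2083 -> fresh
Step 4: SEND seq=2033 -> retransmit
Step 5: SEND seq=46 -> fresh
Step 6: SEND seq=2258 -> fresh
Step 7: SEND seq=2420 -> fresh

Answer: 4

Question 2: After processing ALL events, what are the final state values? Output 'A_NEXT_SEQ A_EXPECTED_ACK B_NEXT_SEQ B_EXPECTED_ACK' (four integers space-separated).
After event 0: A_seq=46 A_ack=2000 B_seq=2000 B_ack=46
After event 1: A_seq=46 A_ack=2033 B_seq=2033 B_ack=46
After event 2: A_seq=46 A_ack=2033 B_seq=2083 B_ack=46
After event 3: A_seq=46 A_ack=2033 B_seq=2258 B_ack=46
After event 4: A_seq=46 A_ack=2258 B_seq=2258 B_ack=46
After event 5: A_seq=161 A_ack=2258 B_seq=2258 B_ack=161
After event 6: A_seq=161 A_ack=2420 B_seq=2420 B_ack=161
After event 7: A_seq=161 A_ack=2445 B_seq=2445 B_ack=161

Answer: 161 2445 2445 161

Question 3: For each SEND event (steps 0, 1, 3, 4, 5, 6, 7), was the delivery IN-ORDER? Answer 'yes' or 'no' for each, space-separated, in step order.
Step 0: SEND seq=0 -> in-order
Step 1: SEND seq=2000 -> in-order
Step 3: SEND seq=2083 -> out-of-order
Step 4: SEND seq=2033 -> in-order
Step 5: SEND seq=46 -> in-order
Step 6: SEND seq=2258 -> in-order
Step 7: SEND seq=2420 -> in-order

Answer: yes yes no yes yes yes yes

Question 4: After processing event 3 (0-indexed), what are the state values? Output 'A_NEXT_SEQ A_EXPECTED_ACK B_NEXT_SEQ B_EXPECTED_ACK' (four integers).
After event 0: A_seq=46 A_ack=2000 B_seq=2000 B_ack=46
After event 1: A_seq=46 A_ack=2033 B_seq=2033 B_ack=46
After event 2: A_seq=46 A_ack=2033 B_seq=2083 B_ack=46
After event 3: A_seq=46 A_ack=2033 B_seq=2258 B_ack=46

46 2033 2258 46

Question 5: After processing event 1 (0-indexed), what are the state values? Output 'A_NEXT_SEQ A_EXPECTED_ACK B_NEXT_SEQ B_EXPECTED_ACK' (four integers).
After event 0: A_seq=46 A_ack=2000 B_seq=2000 B_ack=46
After event 1: A_seq=46 A_ack=2033 B_seq=2033 B_ack=46

46 2033 2033 46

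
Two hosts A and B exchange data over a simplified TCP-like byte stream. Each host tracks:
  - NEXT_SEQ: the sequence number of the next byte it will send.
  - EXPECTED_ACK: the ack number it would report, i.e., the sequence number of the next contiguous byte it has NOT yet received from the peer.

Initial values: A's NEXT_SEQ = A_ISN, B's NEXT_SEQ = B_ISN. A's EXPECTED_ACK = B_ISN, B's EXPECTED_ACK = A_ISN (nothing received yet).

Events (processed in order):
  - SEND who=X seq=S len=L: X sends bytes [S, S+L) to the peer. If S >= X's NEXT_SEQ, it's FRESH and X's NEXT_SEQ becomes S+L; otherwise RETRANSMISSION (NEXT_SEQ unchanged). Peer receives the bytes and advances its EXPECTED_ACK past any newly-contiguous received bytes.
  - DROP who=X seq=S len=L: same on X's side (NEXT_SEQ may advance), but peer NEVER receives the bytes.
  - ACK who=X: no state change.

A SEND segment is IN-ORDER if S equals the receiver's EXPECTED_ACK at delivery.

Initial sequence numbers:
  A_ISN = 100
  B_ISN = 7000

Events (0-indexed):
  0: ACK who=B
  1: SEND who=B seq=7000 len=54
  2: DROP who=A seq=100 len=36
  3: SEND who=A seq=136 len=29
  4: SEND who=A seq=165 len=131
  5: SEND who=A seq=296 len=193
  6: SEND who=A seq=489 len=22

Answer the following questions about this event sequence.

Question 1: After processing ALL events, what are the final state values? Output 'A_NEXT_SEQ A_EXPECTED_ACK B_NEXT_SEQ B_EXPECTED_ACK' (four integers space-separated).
Answer: 511 7054 7054 100

Derivation:
After event 0: A_seq=100 A_ack=7000 B_seq=7000 B_ack=100
After event 1: A_seq=100 A_ack=7054 B_seq=7054 B_ack=100
After event 2: A_seq=136 A_ack=7054 B_seq=7054 B_ack=100
After event 3: A_seq=165 A_ack=7054 B_seq=7054 B_ack=100
After event 4: A_seq=296 A_ack=7054 B_seq=7054 B_ack=100
After event 5: A_seq=489 A_ack=7054 B_seq=7054 B_ack=100
After event 6: A_seq=511 A_ack=7054 B_seq=7054 B_ack=100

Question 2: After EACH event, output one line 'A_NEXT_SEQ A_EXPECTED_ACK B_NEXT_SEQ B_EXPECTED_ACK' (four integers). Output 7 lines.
100 7000 7000 100
100 7054 7054 100
136 7054 7054 100
165 7054 7054 100
296 7054 7054 100
489 7054 7054 100
511 7054 7054 100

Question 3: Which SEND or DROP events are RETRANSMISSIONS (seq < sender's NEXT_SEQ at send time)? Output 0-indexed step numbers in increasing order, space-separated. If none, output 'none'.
Step 1: SEND seq=7000 -> fresh
Step 2: DROP seq=100 -> fresh
Step 3: SEND seq=136 -> fresh
Step 4: SEND seq=165 -> fresh
Step 5: SEND seq=296 -> fresh
Step 6: SEND seq=489 -> fresh

Answer: none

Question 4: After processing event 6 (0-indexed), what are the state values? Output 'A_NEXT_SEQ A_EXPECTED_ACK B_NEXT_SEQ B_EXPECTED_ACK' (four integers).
After event 0: A_seq=100 A_ack=7000 B_seq=7000 B_ack=100
After event 1: A_seq=100 A_ack=7054 B_seq=7054 B_ack=100
After event 2: A_seq=136 A_ack=7054 B_seq=7054 B_ack=100
After event 3: A_seq=165 A_ack=7054 B_seq=7054 B_ack=100
After event 4: A_seq=296 A_ack=7054 B_seq=7054 B_ack=100
After event 5: A_seq=489 A_ack=7054 B_seq=7054 B_ack=100
After event 6: A_seq=511 A_ack=7054 B_seq=7054 B_ack=100

511 7054 7054 100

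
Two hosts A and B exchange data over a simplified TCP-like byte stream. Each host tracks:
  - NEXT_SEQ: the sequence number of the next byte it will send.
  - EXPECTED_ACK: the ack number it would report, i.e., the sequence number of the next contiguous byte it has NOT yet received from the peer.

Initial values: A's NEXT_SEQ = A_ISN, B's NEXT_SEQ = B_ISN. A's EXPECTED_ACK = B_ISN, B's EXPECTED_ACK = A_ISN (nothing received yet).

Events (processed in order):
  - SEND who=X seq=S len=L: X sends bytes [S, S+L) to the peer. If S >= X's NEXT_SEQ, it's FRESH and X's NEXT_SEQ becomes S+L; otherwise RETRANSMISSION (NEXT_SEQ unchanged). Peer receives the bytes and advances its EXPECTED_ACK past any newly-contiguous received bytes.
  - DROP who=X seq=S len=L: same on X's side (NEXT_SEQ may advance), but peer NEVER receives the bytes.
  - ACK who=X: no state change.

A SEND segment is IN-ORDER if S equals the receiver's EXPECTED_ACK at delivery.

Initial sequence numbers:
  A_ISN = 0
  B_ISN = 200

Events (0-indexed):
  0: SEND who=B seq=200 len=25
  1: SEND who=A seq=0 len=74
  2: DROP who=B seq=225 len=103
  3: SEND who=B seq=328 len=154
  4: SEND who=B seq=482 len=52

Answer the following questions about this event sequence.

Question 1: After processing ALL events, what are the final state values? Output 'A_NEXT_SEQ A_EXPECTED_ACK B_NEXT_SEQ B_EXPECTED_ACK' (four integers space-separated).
After event 0: A_seq=0 A_ack=225 B_seq=225 B_ack=0
After event 1: A_seq=74 A_ack=225 B_seq=225 B_ack=74
After event 2: A_seq=74 A_ack=225 B_seq=328 B_ack=74
After event 3: A_seq=74 A_ack=225 B_seq=482 B_ack=74
After event 4: A_seq=74 A_ack=225 B_seq=534 B_ack=74

Answer: 74 225 534 74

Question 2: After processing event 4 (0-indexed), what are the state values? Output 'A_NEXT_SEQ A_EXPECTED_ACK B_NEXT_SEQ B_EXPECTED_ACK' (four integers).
After event 0: A_seq=0 A_ack=225 B_seq=225 B_ack=0
After event 1: A_seq=74 A_ack=225 B_seq=225 B_ack=74
After event 2: A_seq=74 A_ack=225 B_seq=328 B_ack=74
After event 3: A_seq=74 A_ack=225 B_seq=482 B_ack=74
After event 4: A_seq=74 A_ack=225 B_seq=534 B_ack=74

74 225 534 74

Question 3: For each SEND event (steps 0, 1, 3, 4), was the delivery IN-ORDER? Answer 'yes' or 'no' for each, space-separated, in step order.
Answer: yes yes no no

Derivation:
Step 0: SEND seq=200 -> in-order
Step 1: SEND seq=0 -> in-order
Step 3: SEND seq=328 -> out-of-order
Step 4: SEND seq=482 -> out-of-order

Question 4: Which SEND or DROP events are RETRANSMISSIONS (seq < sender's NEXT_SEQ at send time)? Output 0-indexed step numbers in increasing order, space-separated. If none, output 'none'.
Step 0: SEND seq=200 -> fresh
Step 1: SEND seq=0 -> fresh
Step 2: DROP seq=225 -> fresh
Step 3: SEND seq=328 -> fresh
Step 4: SEND seq=482 -> fresh

Answer: none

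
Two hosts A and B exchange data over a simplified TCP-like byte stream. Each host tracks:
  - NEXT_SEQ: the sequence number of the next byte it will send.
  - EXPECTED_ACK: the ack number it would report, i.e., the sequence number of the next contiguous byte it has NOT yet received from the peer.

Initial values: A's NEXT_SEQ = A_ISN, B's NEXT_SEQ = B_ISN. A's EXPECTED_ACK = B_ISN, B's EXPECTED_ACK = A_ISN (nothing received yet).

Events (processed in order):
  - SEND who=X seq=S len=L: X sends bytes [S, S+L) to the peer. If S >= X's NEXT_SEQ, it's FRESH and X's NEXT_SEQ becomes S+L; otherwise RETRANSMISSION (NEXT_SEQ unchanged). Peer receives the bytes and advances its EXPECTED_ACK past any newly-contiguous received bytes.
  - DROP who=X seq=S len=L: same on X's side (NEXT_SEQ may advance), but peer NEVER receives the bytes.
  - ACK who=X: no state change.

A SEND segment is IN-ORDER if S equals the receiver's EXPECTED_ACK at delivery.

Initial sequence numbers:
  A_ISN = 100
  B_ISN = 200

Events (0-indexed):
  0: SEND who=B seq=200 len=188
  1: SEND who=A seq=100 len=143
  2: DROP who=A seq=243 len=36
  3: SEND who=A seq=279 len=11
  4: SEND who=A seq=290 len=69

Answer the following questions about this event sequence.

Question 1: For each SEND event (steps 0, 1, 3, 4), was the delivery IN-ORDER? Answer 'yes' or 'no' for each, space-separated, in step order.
Answer: yes yes no no

Derivation:
Step 0: SEND seq=200 -> in-order
Step 1: SEND seq=100 -> in-order
Step 3: SEND seq=279 -> out-of-order
Step 4: SEND seq=290 -> out-of-order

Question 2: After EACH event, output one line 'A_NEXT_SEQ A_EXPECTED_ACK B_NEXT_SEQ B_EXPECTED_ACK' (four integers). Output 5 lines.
100 388 388 100
243 388 388 243
279 388 388 243
290 388 388 243
359 388 388 243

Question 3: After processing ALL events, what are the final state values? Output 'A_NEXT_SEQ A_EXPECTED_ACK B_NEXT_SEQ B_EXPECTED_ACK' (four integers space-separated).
After event 0: A_seq=100 A_ack=388 B_seq=388 B_ack=100
After event 1: A_seq=243 A_ack=388 B_seq=388 B_ack=243
After event 2: A_seq=279 A_ack=388 B_seq=388 B_ack=243
After event 3: A_seq=290 A_ack=388 B_seq=388 B_ack=243
After event 4: A_seq=359 A_ack=388 B_seq=388 B_ack=243

Answer: 359 388 388 243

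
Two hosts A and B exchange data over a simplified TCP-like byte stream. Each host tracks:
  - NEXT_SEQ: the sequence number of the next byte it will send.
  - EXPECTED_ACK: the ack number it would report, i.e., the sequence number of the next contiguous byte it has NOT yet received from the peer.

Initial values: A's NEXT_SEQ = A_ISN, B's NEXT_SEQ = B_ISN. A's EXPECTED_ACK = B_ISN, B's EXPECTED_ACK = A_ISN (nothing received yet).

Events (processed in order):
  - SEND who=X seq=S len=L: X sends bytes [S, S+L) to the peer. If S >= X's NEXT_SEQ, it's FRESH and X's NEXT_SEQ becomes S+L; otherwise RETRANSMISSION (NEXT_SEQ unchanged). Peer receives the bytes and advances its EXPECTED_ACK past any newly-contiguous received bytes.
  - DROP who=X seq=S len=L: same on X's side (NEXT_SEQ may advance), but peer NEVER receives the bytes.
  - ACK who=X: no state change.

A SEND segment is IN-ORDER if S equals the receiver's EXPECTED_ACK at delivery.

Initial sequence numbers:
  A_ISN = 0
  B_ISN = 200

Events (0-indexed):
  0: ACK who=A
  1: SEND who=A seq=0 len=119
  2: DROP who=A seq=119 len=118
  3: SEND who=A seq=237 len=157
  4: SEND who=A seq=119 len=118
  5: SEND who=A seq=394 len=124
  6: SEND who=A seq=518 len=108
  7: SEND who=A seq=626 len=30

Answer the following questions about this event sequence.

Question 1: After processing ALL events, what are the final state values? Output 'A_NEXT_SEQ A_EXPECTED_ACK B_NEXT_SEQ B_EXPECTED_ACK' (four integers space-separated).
After event 0: A_seq=0 A_ack=200 B_seq=200 B_ack=0
After event 1: A_seq=119 A_ack=200 B_seq=200 B_ack=119
After event 2: A_seq=237 A_ack=200 B_seq=200 B_ack=119
After event 3: A_seq=394 A_ack=200 B_seq=200 B_ack=119
After event 4: A_seq=394 A_ack=200 B_seq=200 B_ack=394
After event 5: A_seq=518 A_ack=200 B_seq=200 B_ack=518
After event 6: A_seq=626 A_ack=200 B_seq=200 B_ack=626
After event 7: A_seq=656 A_ack=200 B_seq=200 B_ack=656

Answer: 656 200 200 656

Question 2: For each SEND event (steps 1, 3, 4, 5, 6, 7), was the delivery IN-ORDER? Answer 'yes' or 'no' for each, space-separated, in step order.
Step 1: SEND seq=0 -> in-order
Step 3: SEND seq=237 -> out-of-order
Step 4: SEND seq=119 -> in-order
Step 5: SEND seq=394 -> in-order
Step 6: SEND seq=518 -> in-order
Step 7: SEND seq=626 -> in-order

Answer: yes no yes yes yes yes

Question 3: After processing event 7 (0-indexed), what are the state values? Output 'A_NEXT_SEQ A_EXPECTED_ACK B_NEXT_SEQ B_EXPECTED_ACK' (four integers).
After event 0: A_seq=0 A_ack=200 B_seq=200 B_ack=0
After event 1: A_seq=119 A_ack=200 B_seq=200 B_ack=119
After event 2: A_seq=237 A_ack=200 B_seq=200 B_ack=119
After event 3: A_seq=394 A_ack=200 B_seq=200 B_ack=119
After event 4: A_seq=394 A_ack=200 B_seq=200 B_ack=394
After event 5: A_seq=518 A_ack=200 B_seq=200 B_ack=518
After event 6: A_seq=626 A_ack=200 B_seq=200 B_ack=626
After event 7: A_seq=656 A_ack=200 B_seq=200 B_ack=656

656 200 200 656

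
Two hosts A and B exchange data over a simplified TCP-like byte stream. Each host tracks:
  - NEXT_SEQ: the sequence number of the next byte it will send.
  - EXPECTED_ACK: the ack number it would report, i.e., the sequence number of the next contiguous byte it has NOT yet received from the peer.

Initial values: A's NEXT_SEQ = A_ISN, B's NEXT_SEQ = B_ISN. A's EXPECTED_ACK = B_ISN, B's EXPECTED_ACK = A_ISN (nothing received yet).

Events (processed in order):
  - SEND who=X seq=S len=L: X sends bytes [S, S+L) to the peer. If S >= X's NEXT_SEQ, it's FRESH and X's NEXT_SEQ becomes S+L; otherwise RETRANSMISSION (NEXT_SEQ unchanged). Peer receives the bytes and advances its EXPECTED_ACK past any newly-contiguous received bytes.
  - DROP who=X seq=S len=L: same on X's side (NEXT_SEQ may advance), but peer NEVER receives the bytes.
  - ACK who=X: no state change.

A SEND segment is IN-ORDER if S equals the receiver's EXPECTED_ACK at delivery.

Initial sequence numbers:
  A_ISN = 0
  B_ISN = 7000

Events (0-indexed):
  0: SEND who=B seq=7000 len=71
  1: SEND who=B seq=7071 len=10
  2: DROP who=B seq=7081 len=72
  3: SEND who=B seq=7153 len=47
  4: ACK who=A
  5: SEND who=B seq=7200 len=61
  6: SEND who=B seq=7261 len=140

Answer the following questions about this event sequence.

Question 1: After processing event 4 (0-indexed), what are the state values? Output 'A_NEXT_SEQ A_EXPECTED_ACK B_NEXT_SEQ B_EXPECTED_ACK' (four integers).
After event 0: A_seq=0 A_ack=7071 B_seq=7071 B_ack=0
After event 1: A_seq=0 A_ack=7081 B_seq=7081 B_ack=0
After event 2: A_seq=0 A_ack=7081 B_seq=7153 B_ack=0
After event 3: A_seq=0 A_ack=7081 B_seq=7200 B_ack=0
After event 4: A_seq=0 A_ack=7081 B_seq=7200 B_ack=0

0 7081 7200 0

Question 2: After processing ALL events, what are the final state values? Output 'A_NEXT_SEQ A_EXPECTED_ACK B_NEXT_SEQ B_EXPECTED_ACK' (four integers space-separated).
After event 0: A_seq=0 A_ack=7071 B_seq=7071 B_ack=0
After event 1: A_seq=0 A_ack=7081 B_seq=7081 B_ack=0
After event 2: A_seq=0 A_ack=7081 B_seq=7153 B_ack=0
After event 3: A_seq=0 A_ack=7081 B_seq=7200 B_ack=0
After event 4: A_seq=0 A_ack=7081 B_seq=7200 B_ack=0
After event 5: A_seq=0 A_ack=7081 B_seq=7261 B_ack=0
After event 6: A_seq=0 A_ack=7081 B_seq=7401 B_ack=0

Answer: 0 7081 7401 0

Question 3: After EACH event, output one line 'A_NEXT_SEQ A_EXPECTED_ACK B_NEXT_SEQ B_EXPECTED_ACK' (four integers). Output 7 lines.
0 7071 7071 0
0 7081 7081 0
0 7081 7153 0
0 7081 7200 0
0 7081 7200 0
0 7081 7261 0
0 7081 7401 0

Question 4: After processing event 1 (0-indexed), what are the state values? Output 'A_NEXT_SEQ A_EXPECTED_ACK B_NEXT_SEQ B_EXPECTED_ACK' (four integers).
After event 0: A_seq=0 A_ack=7071 B_seq=7071 B_ack=0
After event 1: A_seq=0 A_ack=7081 B_seq=7081 B_ack=0

0 7081 7081 0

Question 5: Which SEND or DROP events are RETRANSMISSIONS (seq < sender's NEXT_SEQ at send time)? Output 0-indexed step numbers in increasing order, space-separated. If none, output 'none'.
Step 0: SEND seq=7000 -> fresh
Step 1: SEND seq=7071 -> fresh
Step 2: DROP seq=7081 -> fresh
Step 3: SEND seq=7153 -> fresh
Step 5: SEND seq=7200 -> fresh
Step 6: SEND seq=7261 -> fresh

Answer: none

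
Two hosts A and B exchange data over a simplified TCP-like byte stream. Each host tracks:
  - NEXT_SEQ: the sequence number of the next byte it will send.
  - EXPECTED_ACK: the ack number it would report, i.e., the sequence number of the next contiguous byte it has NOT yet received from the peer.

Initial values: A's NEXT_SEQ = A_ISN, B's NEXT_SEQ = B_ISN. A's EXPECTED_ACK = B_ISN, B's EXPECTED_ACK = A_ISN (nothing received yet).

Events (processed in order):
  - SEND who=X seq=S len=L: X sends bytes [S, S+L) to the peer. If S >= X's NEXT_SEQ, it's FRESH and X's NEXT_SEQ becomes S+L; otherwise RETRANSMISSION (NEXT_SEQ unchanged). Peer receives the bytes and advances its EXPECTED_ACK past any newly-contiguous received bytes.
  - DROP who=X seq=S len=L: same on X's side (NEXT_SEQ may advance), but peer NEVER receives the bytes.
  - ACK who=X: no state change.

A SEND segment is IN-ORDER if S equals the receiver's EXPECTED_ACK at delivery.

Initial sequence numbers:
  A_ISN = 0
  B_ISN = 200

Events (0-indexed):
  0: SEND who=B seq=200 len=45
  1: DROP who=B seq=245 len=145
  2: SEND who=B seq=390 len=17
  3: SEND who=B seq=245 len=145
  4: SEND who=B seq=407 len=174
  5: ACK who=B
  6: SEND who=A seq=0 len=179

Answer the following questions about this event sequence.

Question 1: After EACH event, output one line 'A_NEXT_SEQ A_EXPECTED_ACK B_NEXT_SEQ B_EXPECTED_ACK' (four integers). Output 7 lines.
0 245 245 0
0 245 390 0
0 245 407 0
0 407 407 0
0 581 581 0
0 581 581 0
179 581 581 179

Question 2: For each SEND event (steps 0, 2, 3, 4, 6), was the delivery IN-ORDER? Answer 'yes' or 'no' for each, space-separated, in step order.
Step 0: SEND seq=200 -> in-order
Step 2: SEND seq=390 -> out-of-order
Step 3: SEND seq=245 -> in-order
Step 4: SEND seq=407 -> in-order
Step 6: SEND seq=0 -> in-order

Answer: yes no yes yes yes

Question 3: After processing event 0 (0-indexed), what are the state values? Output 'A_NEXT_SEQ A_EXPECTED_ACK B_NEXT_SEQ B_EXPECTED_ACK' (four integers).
After event 0: A_seq=0 A_ack=245 B_seq=245 B_ack=0

0 245 245 0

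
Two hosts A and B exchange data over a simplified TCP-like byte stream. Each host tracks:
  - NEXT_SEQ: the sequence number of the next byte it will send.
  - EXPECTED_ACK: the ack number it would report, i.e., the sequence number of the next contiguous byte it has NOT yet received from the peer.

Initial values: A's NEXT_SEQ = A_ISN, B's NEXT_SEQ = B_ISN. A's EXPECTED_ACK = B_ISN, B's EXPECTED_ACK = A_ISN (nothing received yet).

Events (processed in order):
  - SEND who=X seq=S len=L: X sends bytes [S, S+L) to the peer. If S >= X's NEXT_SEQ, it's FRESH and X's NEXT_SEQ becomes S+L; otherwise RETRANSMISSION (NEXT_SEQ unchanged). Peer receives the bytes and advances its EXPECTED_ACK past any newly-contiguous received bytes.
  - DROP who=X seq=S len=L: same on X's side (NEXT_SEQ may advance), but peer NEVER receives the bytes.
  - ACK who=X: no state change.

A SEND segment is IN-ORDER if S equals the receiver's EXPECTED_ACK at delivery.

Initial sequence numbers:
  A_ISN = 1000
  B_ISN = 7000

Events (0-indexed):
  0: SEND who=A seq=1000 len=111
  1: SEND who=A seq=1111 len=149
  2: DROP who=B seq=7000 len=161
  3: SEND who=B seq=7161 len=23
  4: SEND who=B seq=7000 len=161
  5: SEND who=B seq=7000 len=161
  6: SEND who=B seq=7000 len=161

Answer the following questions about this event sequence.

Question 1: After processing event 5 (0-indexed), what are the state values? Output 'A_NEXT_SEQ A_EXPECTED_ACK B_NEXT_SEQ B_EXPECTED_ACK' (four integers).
After event 0: A_seq=1111 A_ack=7000 B_seq=7000 B_ack=1111
After event 1: A_seq=1260 A_ack=7000 B_seq=7000 B_ack=1260
After event 2: A_seq=1260 A_ack=7000 B_seq=7161 B_ack=1260
After event 3: A_seq=1260 A_ack=7000 B_seq=7184 B_ack=1260
After event 4: A_seq=1260 A_ack=7184 B_seq=7184 B_ack=1260
After event 5: A_seq=1260 A_ack=7184 B_seq=7184 B_ack=1260

1260 7184 7184 1260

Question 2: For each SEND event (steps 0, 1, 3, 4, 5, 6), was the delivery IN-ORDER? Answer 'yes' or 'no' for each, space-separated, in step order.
Step 0: SEND seq=1000 -> in-order
Step 1: SEND seq=1111 -> in-order
Step 3: SEND seq=7161 -> out-of-order
Step 4: SEND seq=7000 -> in-order
Step 5: SEND seq=7000 -> out-of-order
Step 6: SEND seq=7000 -> out-of-order

Answer: yes yes no yes no no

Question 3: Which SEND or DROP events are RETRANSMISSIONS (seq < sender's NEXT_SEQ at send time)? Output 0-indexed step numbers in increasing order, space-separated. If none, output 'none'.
Answer: 4 5 6

Derivation:
Step 0: SEND seq=1000 -> fresh
Step 1: SEND seq=1111 -> fresh
Step 2: DROP seq=7000 -> fresh
Step 3: SEND seq=7161 -> fresh
Step 4: SEND seq=7000 -> retransmit
Step 5: SEND seq=7000 -> retransmit
Step 6: SEND seq=7000 -> retransmit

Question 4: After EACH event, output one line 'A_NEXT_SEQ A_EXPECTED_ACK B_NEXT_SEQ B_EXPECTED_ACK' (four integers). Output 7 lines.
1111 7000 7000 1111
1260 7000 7000 1260
1260 7000 7161 1260
1260 7000 7184 1260
1260 7184 7184 1260
1260 7184 7184 1260
1260 7184 7184 1260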